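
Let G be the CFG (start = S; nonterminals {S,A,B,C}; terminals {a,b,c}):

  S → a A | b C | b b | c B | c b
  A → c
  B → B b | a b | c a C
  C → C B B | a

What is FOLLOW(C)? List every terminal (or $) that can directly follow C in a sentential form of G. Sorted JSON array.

FIRST sets, iterate to fixpoint:
iter 1:
  A via A→c: +{c}
  B via B→a b: +{a}
  B via B→c a C: +{c}
  C via C→a: +{a}
  S via S→a A: +{a}
  S via S→b C: +{b}
  S via S→c B: +{c}
  FIRST(S)={a,b,c}  FIRST(A)={c}  FIRST(B)={a,c}  FIRST(C)={a}
iter 2: — fixpoint
  FIRST(S)={a,b,c}  FIRST(A)={c}  FIRST(B)={a,c}  FIRST(C)={a}

FOLLOW sets:
initialize: $ ∈ FOLLOW(S)
pass 1:
  B→B b: FOLLOW(B) ⊇ FIRST(b) = {b}; new: +{b}
  B→c a C: FOLLOW(C) ⊇ FOLLOW(B) ⊇ {b}; new: +{b}
  C→C B B: FOLLOW(C) ⊇ FIRST(B) = {a,c}; new: +{a,c}
  C→C B B: FOLLOW(B) ⊇ FIRST(B) = {a,c}; new: +{a,c}
  S→a A: FOLLOW(A) ⊇ FOLLOW(S) ⊇ {$}; new: +{$}
  S→b C: FOLLOW(C) ⊇ FOLLOW(S) ⊇ {$}; new: +{$}
  S→c B: FOLLOW(B) ⊇ FOLLOW(S) ⊇ {$}; new: +{$}
  S: {$}  A: {$}  B: {$,a,b,c}  C: {$,a,b,c}
pass 2: — fixpoint
  S: {$}  A: {$}  B: {$,a,b,c}  C: {$,a,b,c}

FOLLOW(C) = ["$", "a", "b", "c"]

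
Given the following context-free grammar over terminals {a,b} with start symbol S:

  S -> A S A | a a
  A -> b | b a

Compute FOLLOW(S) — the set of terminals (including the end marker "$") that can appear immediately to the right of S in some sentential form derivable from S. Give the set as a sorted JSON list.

FIRST iteration:
iter 1:
  A via A→b: +{b}
  S via S→A S A: +{b}
  S via S→a a: +{a}
  S: {a,b}  A: {b}
iter 2: done
  S: {a,b}  A: {b}

Compute FOLLOW by fixpoint:
FOLLOW(S) := {$}
round 1:
  S→A S A: FOLLOW(A) ⊇ FIRST(S) = {a,b}; new: +{a,b}
  S→A S A: FOLLOW(S) ⊇ FIRST(A) = {b}; new: +{b}
  S→A S A: FOLLOW(A) ⊇ FOLLOW(S) ⊇ {$,b}; new: +{$}
  FOLLOW[S]={$,b}  FOLLOW[A]={$,a,b}
round 2: done
  FOLLOW[S]={$,b}  FOLLOW[A]={$,a,b}

FOLLOW(S) = ["$", "b"]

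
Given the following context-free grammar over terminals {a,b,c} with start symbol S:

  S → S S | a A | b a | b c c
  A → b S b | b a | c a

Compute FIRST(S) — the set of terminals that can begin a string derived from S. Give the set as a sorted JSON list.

FIRST iteration:
[1]
  A via A→b S b: +{b}
  A via A→c a: +{c}
  S via S→a A: +{a}
  S via S→b a: +{b}
  S: {a,b}  A: {b,c}
[2] (no change)
  S: {a,b}  A: {b,c}

FIRST(S) = ["a", "b"]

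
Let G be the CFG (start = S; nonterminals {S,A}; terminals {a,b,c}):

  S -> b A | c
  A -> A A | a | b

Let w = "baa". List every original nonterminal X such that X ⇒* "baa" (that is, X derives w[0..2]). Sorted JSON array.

CNF form of G:
  S -> T0 A | c
  A -> A A | a | b
  T0 -> b

CYK fill, restricted to cells inside w[0..2]:
  cell(0,0) b: {A,T0}  orig:{A}
  cell(1,1) a: {A}
  cell(2,2) a: {A}
  cell(0,1) ba: {A,S}
  cell(1,2) aa: {A}
  cell(0,2) baa: {A,S}

Original NTs in T[0,2] deriving "baa": ["A", "S"]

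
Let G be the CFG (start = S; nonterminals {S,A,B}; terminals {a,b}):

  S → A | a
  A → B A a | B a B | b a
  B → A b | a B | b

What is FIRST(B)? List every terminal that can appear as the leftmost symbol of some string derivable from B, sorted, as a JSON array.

FIRST iteration:
round 1:
  A via A→b a: +{b}
  B via B→A b: +{b}
  B via B→a B: +{a}
  S via S→A: +{b}
  S via S→a: +{a}
  FIRST[S]={a,b}  FIRST[A]={b}  FIRST[B]={a,b}
round 2:
  A via A→B A a: +{a}
  FIRST[S]={a,b}  FIRST[A]={a,b}  FIRST[B]={a,b}
round 3: done
  FIRST[S]={a,b}  FIRST[A]={a,b}  FIRST[B]={a,b}

FIRST(B) = ["a", "b"]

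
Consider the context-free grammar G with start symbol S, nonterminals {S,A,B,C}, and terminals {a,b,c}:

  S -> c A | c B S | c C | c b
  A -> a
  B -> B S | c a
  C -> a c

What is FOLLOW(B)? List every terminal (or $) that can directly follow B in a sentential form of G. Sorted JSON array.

FIRST sets, iterate to fixpoint:
round 1:
  A via A→a: +{a}
  B via B→c a: +{c}
  C via C→a c: +{a}
  S via S→c A: +{c}
  FIRST[S]={c}  FIRST[A]={a}  FIRST[B]={c}  FIRST[C]={a}
round 2: — fixpoint
  FIRST[S]={c}  FIRST[A]={a}  FIRST[B]={c}  FIRST[C]={a}

FOLLOW sets:
seed FOLLOW(S) with $
round 1:
  B→B S: FOLLOW(B) ⊇ FIRST(S) = {c}; new: +{c}
  B→B S: FOLLOW(S) ⊇ FOLLOW(B) ⊇ {c}; new: +{c}
  S→c A: FOLLOW(A) ⊇ FOLLOW(S) ⊇ {$,c}; new: +{$,c}
  S→c C: FOLLOW(C) ⊇ FOLLOW(S) ⊇ {$,c}; new: +{$,c}
  FOLLOW(S)={$,c}  FOLLOW(A)={$,c}  FOLLOW(B)={c}  FOLLOW(C)={$,c}
round 2: — fixpoint
  FOLLOW(S)={$,c}  FOLLOW(A)={$,c}  FOLLOW(B)={c}  FOLLOW(C)={$,c}

FOLLOW(B) = ["c"]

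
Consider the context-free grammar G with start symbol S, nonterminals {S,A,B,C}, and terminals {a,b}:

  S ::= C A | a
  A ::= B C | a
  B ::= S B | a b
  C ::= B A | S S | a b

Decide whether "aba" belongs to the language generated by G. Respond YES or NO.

Convert to CNF:
  S -> C A | a
  A -> B C | a
  B -> S B | T0 T1
  C -> B A | S S | T0 T1
  T0 -> a
  T1 -> b

Fill CYK table bottom-up:
  [0..0]={A,S,T0}  "a"  orig:{A,S}
  [1..1]={T1}  "b"  orig:{}
  [2..2]={A,S,T0}  "a"  orig:{A,S}
  [0..1]={B,C}  "ab"
  [1..2]=∅  "ba"
  [0..2]={C,S}  "aba"

S ∈ T[0,2] ⇒ YES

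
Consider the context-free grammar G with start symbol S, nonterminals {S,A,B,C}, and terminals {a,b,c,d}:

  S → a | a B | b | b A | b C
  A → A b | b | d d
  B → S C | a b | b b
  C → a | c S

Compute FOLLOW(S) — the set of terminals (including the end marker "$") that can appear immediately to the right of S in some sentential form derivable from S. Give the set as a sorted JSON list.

FIRST sets, iterate to fixpoint:
[1]
  A via A→b: +{b}
  A via A→d d: +{d}
  B via B→a b: +{a}
  B via B→b b: +{b}
  C via C→a: +{a}
  C via C→c S: +{c}
  S via S→a: +{a}
  S via S→b: +{b}
  S: {a,b}  A: {b,d}  B: {a,b}  C: {a,c}
[2] (no change)
  S: {a,b}  A: {b,d}  B: {a,b}  C: {a,c}

FOLLOW iteration:
seed FOLLOW(S) with $
round 1:
  A→A b: FOLLOW(A) ⊇ FIRST(b) = {b}; new: +{b}
  B→S C: FOLLOW(S) ⊇ FIRST(C) = {a,c}; new: +{a,c}
  S→a B: FOLLOW(B) ⊇ FOLLOW(S) ⊇ {$,a,c}; new: +{$,a,c}
  S→b A: FOLLOW(A) ⊇ FOLLOW(S) ⊇ {$,a,c}; new: +{$,a,c}
  S→b C: FOLLOW(C) ⊇ FOLLOW(S) ⊇ {$,a,c}; new: +{$,a,c}
  FOLLOW(S)={$,a,c}  FOLLOW(A)={$,a,b,c}  FOLLOW(B)={$,a,c}  FOLLOW(C)={$,a,c}
round 2: done
  FOLLOW(S)={$,a,c}  FOLLOW(A)={$,a,b,c}  FOLLOW(B)={$,a,c}  FOLLOW(C)={$,a,c}

FOLLOW(S) = ["$", "a", "c"]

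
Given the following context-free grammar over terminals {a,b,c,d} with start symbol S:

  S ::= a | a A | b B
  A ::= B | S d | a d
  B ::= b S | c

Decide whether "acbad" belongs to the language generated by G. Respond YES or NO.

Convert to CNF:
  S -> T1 A | T2 B | a
  A -> S T0 | T1 T0 | T2 S | c
  B -> T2 S | c
  T0 -> d
  T1 -> a
  T2 -> b

CYK table (by increasing span):
  T[0,0] 'a' = {S,T1}  orig:{S}
  T[1,1] 'c' = {A,B}
  T[2,2] 'b' = {T2}  orig:{}
  T[3,3] 'a' = {S,T1}  orig:{S}
  T[4,4] 'd' = {T0}  orig:{}
  T[0,1] 'ac' = {S}
  T[1,2] 'cb' = ∅
  T[2,3] 'ba' = {A,B}
  T[3,4] 'ad' = {A}
  T[0,2] 'acb' = ∅
  T[1,3] 'cba' = ∅
  T[2,4] 'bad' = ∅
  T[0,3] 'acba' = ∅
  T[1,4] 'cbad' = ∅
  T[0,4] 'acbad' = ∅

S ∉ T[0,4] ⇒ NO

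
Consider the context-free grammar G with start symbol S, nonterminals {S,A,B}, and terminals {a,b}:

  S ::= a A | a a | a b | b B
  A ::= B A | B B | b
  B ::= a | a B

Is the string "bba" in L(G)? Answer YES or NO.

Convert to CNF:
  S -> T0 A | T0 T0 | T0 T1 | T1 B
  A -> B A | B B | b
  B -> T0 B | a
  T0 -> a
  T1 -> b

Fill CYK table bottom-up:
  cell(0,0) b: {A,T1}  orig:{A}
  cell(1,1) b: {A,T1}  orig:{A}
  cell(2,2) a: {B,T0}  orig:{B}
  cell(0,1) bb: ∅
  cell(1,2) ba: {S}
  cell(0,2) bba: ∅

S ∉ T[0,2] ⇒ NO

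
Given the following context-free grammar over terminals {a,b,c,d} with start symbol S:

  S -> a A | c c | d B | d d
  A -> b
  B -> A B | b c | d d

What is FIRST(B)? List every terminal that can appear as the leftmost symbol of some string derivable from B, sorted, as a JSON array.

Compute FIRST by fixpoint:
round 1:
  A via A→b: +{b}
  B via B→A B: +{b}
  B via B→d d: +{d}
  S via S→a A: +{a}
  S via S→c c: +{c}
  S via S→d B: +{d}
  FIRST(S)={a,c,d}  FIRST(A)={b}  FIRST(B)={b,d}
round 2: (stable)
  FIRST(S)={a,c,d}  FIRST(A)={b}  FIRST(B)={b,d}

FIRST(B) = ["b", "d"]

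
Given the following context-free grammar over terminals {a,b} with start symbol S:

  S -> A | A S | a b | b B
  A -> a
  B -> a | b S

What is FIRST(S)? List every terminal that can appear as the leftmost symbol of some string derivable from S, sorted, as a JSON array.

Compute FIRST by fixpoint:
pass 1:
  A via A→a: +{a}
  B via B→a: +{a}
  B via B→b S: +{b}
  S via S→A: +{a}
  S via S→b B: +{b}
  S: {a,b}  A: {a}  B: {a,b}
pass 2: (no change)
  S: {a,b}  A: {a}  B: {a,b}

FIRST(S) = ["a", "b"]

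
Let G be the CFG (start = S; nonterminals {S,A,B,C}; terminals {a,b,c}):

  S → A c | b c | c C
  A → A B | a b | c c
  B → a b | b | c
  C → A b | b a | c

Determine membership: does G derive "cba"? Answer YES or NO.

Convert to CNF:
  S -> A T2 | T1 T2 | T2 C
  A -> A B | T0 T1 | T2 T2
  B -> T0 T1 | b | c
  C -> A T1 | T1 T0 | c
  T0 -> a
  T1 -> b
  T2 -> c

CYK fill:
  cell(0,0) c: {B,C,T2}  orig:{B,C}
  cell(1,1) b: {B,T1}  orig:{B}
  cell(2,2) a: {T0}  orig:{}
  cell(0,1) cb: ∅
  cell(1,2) ba: {C}
  cell(0,2) cba: {S}

S ∈ T[0,2] ⇒ YES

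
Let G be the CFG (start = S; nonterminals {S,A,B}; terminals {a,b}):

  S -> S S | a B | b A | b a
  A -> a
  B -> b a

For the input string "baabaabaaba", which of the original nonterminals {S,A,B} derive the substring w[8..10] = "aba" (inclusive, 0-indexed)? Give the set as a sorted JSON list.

Convert to CNF:
  S -> S S | T0 A | T0 T1 | T1 B
  A -> a
  B -> T0 T1
  T0 -> b
  T1 -> a

CYK fill (cells [i..j] with 8 ≤ i ≤ j ≤ 10 only):
  [8..8]={A,T1}  "a"  orig:{A}
  [9..9]={T0}  "b"  orig:{}
  [10..10]={A,T1}  "a"  orig:{A}
  [8..9]=∅  "ab"
  [9..10]={B,S}  "ba"
  [8..10]={S}  "aba"

Original NTs in T[8,10] deriving "aba": ["S"]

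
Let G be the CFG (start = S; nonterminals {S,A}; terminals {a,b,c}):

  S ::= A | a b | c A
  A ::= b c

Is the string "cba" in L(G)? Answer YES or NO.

Convert to CNF:
  S -> T0 T1 | T1 A | T2 T0
  A -> T0 T1
  T0 -> b
  T1 -> c
  T2 -> a

CYK table (by increasing span):
  T[0,0] 'c' = {T1}  orig:{}
  T[1,1] 'b' = {T0}  orig:{}
  T[2,2] 'a' = {T2}  orig:{}
  T[0,1] 'cb' = ∅
  T[1,2] 'ba' = ∅
  T[0,2] 'cba' = ∅

S ∉ T[0,2] ⇒ NO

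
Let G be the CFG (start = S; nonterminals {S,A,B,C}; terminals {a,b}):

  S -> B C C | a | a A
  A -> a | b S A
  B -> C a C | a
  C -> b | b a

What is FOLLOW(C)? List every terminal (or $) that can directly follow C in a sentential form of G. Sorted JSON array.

FIRST iteration:
round 1:
  A via A→a: +{a}
  A via A→b S A: +{b}
  B via B→a: +{a}
  C via C→b: +{b}
  S via S→B C C: +{a}
  FIRST(S)={a}  FIRST(A)={a,b}  FIRST(B)={a}  FIRST(C)={b}
round 2:
  B via B→C a C: +{b}
  S via S→B C C: +{b}
  FIRST(S)={a,b}  FIRST(A)={a,b}  FIRST(B)={a,b}  FIRST(C)={b}
round 3: (stable)
  FIRST(S)={a,b}  FIRST(A)={a,b}  FIRST(B)={a,b}  FIRST(C)={b}

FOLLOW iteration:
FOLLOW(S) := {$}
iter 1:
  A→b S A: FOLLOW(S) ⊇ FIRST(A) = {a,b}; new: +{a,b}
  B→C a C: FOLLOW(C) ⊇ FIRST(a) = {a}; new: +{a}
  S→B C C: FOLLOW(B) ⊇ FIRST(C) = {b}; new: +{b}
  S→B C C: FOLLOW(C) ⊇ FIRST(C) = {b}; new: +{b}
  S→B C C: FOLLOW(C) ⊇ FOLLOW(S) ⊇ {$,a,b}; new: +{$}
  S→a A: FOLLOW(A) ⊇ FOLLOW(S) ⊇ {$,a,b}; new: +{$,a,b}
  FOLLOW[S]={$,a,b}  FOLLOW[A]={$,a,b}  FOLLOW[B]={b}  FOLLOW[C]={$,a,b}
iter 2: done
  FOLLOW[S]={$,a,b}  FOLLOW[A]={$,a,b}  FOLLOW[B]={b}  FOLLOW[C]={$,a,b}

FOLLOW(C) = ["$", "a", "b"]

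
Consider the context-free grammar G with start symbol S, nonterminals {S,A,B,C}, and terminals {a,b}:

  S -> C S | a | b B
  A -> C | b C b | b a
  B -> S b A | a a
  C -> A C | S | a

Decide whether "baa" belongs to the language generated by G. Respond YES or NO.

Convert to CNF:
  S -> C S | T0 B | a
  A -> A C | C S | T0 B | T0 T1 | T0 X2 | a
  B -> S X3 | T1 T1
  C -> A C | C S | T0 B | a
  T0 -> b
  T1 -> a
  X2 -> C T0
  X3 -> T0 A

CYK table (by increasing span):
  T[0,0] 'b' = {T0}  orig:{}
  T[1,1] 'a' = {A,C,S,T1}  orig:{A,C,S}
  T[2,2] 'a' = {A,C,S,T1}  orig:{A,C,S}
  T[0,1] 'ba' = {A,X3}  orig:{A}
  T[1,2] 'aa' = {A,B,C,S}
  T[0,2] 'baa' = {A,C,S,X3}  orig:{A,C,S}

S ∈ T[0,2] ⇒ YES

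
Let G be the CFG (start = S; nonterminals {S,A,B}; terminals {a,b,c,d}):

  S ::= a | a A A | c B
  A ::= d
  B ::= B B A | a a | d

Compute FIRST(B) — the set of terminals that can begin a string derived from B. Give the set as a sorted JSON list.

FIRST sets, iterate to fixpoint:
round 1:
  A via A→d: +{d}
  B via B→a a: +{a}
  B via B→d: +{d}
  S via S→a: +{a}
  S via S→c B: +{c}
  S: {a,c}  A: {d}  B: {a,d}
round 2: — fixpoint
  S: {a,c}  A: {d}  B: {a,d}

FIRST(B) = ["a", "d"]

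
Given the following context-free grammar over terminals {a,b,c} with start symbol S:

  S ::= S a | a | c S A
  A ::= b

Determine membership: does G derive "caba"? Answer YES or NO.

CNF form of G:
  S -> S T0 | T1 X2 | a
  A -> b
  T0 -> a
  T1 -> c
  X2 -> S A

Fill CYK table bottom-up:
  cell(0,0) c: {T1}  orig:{}
  cell(1,1) a: {S,T0}  orig:{S}
  cell(2,2) b: {A}
  cell(3,3) a: {S,T0}  orig:{S}
  cell(0,1) ca: ∅
  cell(1,2) ab: {X2}  orig:{}
  cell(2,3) ba: ∅
  cell(0,2) cab: {S}
  cell(1,3) aba: ∅
  cell(0,3) caba: {S}

S ∈ T[0,3] ⇒ YES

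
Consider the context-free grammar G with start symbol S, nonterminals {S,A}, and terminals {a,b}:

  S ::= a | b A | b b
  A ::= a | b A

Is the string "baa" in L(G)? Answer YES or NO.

Convert to CNF:
  S -> T0 A | T0 T0 | a
  A -> T0 A | a
  T0 -> b

CYK fill:
  [0..0]={T0}  "b"  orig:{}
  [1..1]={A,S}  "a"
  [2..2]={A,S}  "a"
  [0..1]={A,S}  "ba"
  [1..2]=∅  "aa"
  [0..2]=∅  "baa"

S ∉ T[0,2] ⇒ NO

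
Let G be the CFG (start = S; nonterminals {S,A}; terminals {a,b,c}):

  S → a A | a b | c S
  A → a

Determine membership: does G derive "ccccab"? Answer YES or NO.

CNF form of G:
  S -> T0 A | T0 T1 | T2 S
  A -> a
  T0 -> a
  T1 -> b
  T2 -> c

Fill CYK table bottom-up:
  cell(0,0) c: {T2}  orig:{}
  cell(1,1) c: {T2}  orig:{}
  cell(2,2) c: {T2}  orig:{}
  cell(3,3) c: {T2}  orig:{}
  cell(4,4) a: {A,T0}  orig:{A}
  cell(5,5) b: {T1}  orig:{}
  cell(0,1) cc: ∅
  cell(1,2) cc: ∅
  cell(2,3) cc: ∅
  cell(3,4) ca: ∅
  cell(4,5) ab: {S}
  cell(0,2) ccc: ∅
  cell(1,3) ccc: ∅
  cell(2,4) cca: ∅
  cell(3,5) cab: {S}
  cell(0,3) cccc: ∅
  cell(1,4) ccca: ∅
  cell(2,5) ccab: {S}
  cell(0,4) cccca: ∅
  cell(1,5) cccab: {S}
  cell(0,5) ccccab: {S}

S ∈ T[0,5] ⇒ YES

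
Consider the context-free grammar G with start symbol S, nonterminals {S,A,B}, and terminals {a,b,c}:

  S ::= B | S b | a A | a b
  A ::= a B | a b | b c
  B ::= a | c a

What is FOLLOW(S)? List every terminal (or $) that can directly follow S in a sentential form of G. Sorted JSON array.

Compute FIRST by fixpoint:
round 1:
  A via A→a B: +{a}
  A via A→b c: +{b}
  B via B→a: +{a}
  B via B→c a: +{c}
  S via S→B: +{a,c}
  FIRST(S)={a,c}  FIRST(A)={a,b}  FIRST(B)={a,c}
round 2: — fixpoint
  FIRST(S)={a,c}  FIRST(A)={a,b}  FIRST(B)={a,c}

Compute FOLLOW by fixpoint:
seed FOLLOW(S) with $
round 1:
  S→B: FOLLOW(B) ⊇ FOLLOW(S) ⊇ {$}; new: +{$}
  S→S b: FOLLOW(S) ⊇ FIRST(b) = {b}; new: +{b}
  S→a A: FOLLOW(A) ⊇ FOLLOW(S) ⊇ {$,b}; new: +{$,b}
  S: {$,b}  A: {$,b}  B: {$}
round 2:
  A→a B: FOLLOW(B) ⊇ FOLLOW(A) ⊇ {$,b}; new: +{b}
  S: {$,b}  A: {$,b}  B: {$,b}
round 3: (stable)
  S: {$,b}  A: {$,b}  B: {$,b}

FOLLOW(S) = ["$", "b"]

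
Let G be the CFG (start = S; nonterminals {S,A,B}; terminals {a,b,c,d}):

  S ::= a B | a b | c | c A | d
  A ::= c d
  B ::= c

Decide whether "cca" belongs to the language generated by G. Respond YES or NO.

CNF form of G:
  S -> T0 A | T2 B | T2 T3 | c | d
  A -> T0 T1
  B -> c
  T0 -> c
  T1 -> d
  T2 -> a
  T3 -> b

CYK fill:
  [0..0]={B,S,T0}  "c"  orig:{B,S}
  [1..1]={B,S,T0}  "c"  orig:{B,S}
  [2..2]={T2}  "a"  orig:{}
  [0..1]=∅  "cc"
  [1..2]=∅  "ca"
  [0..2]=∅  "cca"

S ∉ T[0,2] ⇒ NO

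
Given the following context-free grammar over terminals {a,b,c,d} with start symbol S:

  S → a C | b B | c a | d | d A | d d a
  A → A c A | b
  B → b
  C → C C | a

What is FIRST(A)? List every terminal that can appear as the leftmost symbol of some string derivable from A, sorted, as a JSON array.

FIRST iteration:
pass 1:
  A via A→b: +{b}
  B via B→b: +{b}
  C via C→a: +{a}
  S via S→a C: +{a}
  S via S→b B: +{b}
  S via S→c a: +{c}
  S via S→d: +{d}
  FIRST[S]={a,b,c,d}  FIRST[A]={b}  FIRST[B]={b}  FIRST[C]={a}
pass 2: done
  FIRST[S]={a,b,c,d}  FIRST[A]={b}  FIRST[B]={b}  FIRST[C]={a}

FIRST(A) = ["b"]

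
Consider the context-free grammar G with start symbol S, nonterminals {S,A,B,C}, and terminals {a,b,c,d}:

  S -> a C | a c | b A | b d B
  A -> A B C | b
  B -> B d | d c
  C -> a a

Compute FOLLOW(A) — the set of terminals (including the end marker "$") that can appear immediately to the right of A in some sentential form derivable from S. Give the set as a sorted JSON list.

FIRST sets, iterate to fixpoint:
pass 1:
  A via A→b: +{b}
  B via B→d c: +{d}
  C via C→a a: +{a}
  S via S→a C: +{a}
  S via S→b A: +{b}
  S: {a,b}  A: {b}  B: {d}  C: {a}
pass 2: done
  S: {a,b}  A: {b}  B: {d}  C: {a}

FOLLOW iteration:
FOLLOW(S) := {$}
[1]
  A→A B C: FOLLOW(A) ⊇ FIRST(B) = {d}; new: +{d}
  A→A B C: FOLLOW(B) ⊇ FIRST(C) = {a}; new: +{a}
  A→A B C: FOLLOW(C) ⊇ FOLLOW(A) ⊇ {d}; new: +{d}
  B→B d: FOLLOW(B) ⊇ FIRST(d) = {d}; new: +{d}
  S→a C: FOLLOW(C) ⊇ FOLLOW(S) ⊇ {$}; new: +{$}
  S→b A: FOLLOW(A) ⊇ FOLLOW(S) ⊇ {$}; new: +{$}
  S→b d B: FOLLOW(B) ⊇ FOLLOW(S) ⊇ {$}; new: +{$}
  S: {$}  A: {$,d}  B: {$,a,d}  C: {$,d}
[2] (stable)
  S: {$}  A: {$,d}  B: {$,a,d}  C: {$,d}

FOLLOW(A) = ["$", "d"]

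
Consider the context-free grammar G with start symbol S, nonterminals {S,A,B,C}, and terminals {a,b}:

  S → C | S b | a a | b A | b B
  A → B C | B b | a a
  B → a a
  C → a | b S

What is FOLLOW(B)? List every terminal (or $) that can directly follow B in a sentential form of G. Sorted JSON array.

Compute FIRST by fixpoint:
[1]
  A via A→a a: +{a}
  B via B→a a: +{a}
  C via C→a: +{a}
  C via C→b S: +{b}
  S via S→C: +{a,b}
  FIRST[S]={a,b}  FIRST[A]={a}  FIRST[B]={a}  FIRST[C]={a,b}
[2] (stable)
  FIRST[S]={a,b}  FIRST[A]={a}  FIRST[B]={a}  FIRST[C]={a,b}

FOLLOW iteration:
FOLLOW(S) := {$}
round 1:
  A→B C: FOLLOW(B) ⊇ FIRST(C) = {a,b}; new: +{a,b}
  S→C: FOLLOW(C) ⊇ FOLLOW(S) ⊇ {$}; new: +{$}
  S→S b: FOLLOW(S) ⊇ FIRST(b) = {b}; new: +{b}
  S→b A: FOLLOW(A) ⊇ FOLLOW(S) ⊇ {$,b}; new: +{$,b}
  S→b B: FOLLOW(B) ⊇ FOLLOW(S) ⊇ {$,b}; new: +{$}
  S: {$,b}  A: {$,b}  B: {$,a,b}  C: {$}
round 2:
  A→B C: FOLLOW(C) ⊇ FOLLOW(A) ⊇ {$,b}; new: +{b}
  S: {$,b}  A: {$,b}  B: {$,a,b}  C: {$,b}
round 3: — fixpoint
  S: {$,b}  A: {$,b}  B: {$,a,b}  C: {$,b}

FOLLOW(B) = ["$", "a", "b"]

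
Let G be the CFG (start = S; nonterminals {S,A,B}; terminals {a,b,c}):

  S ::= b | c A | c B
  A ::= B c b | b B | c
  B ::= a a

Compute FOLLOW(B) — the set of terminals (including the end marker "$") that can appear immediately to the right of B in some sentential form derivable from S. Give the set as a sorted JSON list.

FIRST sets, iterate to fixpoint:
round 1:
  A via A→b B: +{b}
  A via A→c: +{c}
  B via B→a a: +{a}
  S via S→b: +{b}
  S via S→c A: +{c}
  S: {b,c}  A: {b,c}  B: {a}
round 2:
  A via A→B c b: +{a}
  S: {b,c}  A: {a,b,c}  B: {a}
round 3: (no change)
  S: {b,c}  A: {a,b,c}  B: {a}

FOLLOW iteration:
FOLLOW(S) := {$}
pass 1:
  A→B c b: FOLLOW(B) ⊇ FIRST(c) = {c}; new: +{c}
  S→c A: FOLLOW(A) ⊇ FOLLOW(S) ⊇ {$}; new: +{$}
  S→c B: FOLLOW(B) ⊇ FOLLOW(S) ⊇ {$}; new: +{$}
  FOLLOW[S]={$}  FOLLOW[A]={$}  FOLLOW[B]={$,c}
pass 2: — fixpoint
  FOLLOW[S]={$}  FOLLOW[A]={$}  FOLLOW[B]={$,c}

FOLLOW(B) = ["$", "c"]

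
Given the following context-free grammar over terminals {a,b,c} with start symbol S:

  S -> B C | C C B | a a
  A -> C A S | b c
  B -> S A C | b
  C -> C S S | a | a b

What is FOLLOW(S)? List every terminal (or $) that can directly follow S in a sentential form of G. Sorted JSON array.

FIRST sets, iterate to fixpoint:
iter 1:
  A via A→b c: +{b}
  B via B→b: +{b}
  C via C→a: +{a}
  S via S→B C: +{b}
  S via S→C C B: +{a}
  FIRST(S)={a,b}  FIRST(A)={b}  FIRST(B)={b}  FIRST(C)={a}
iter 2:
  A via A→C A S: +{a}
  B via B→S A C: +{a}
  FIRST(S)={a,b}  FIRST(A)={a,b}  FIRST(B)={a,b}  FIRST(C)={a}
iter 3: — fixpoint
  FIRST(S)={a,b}  FIRST(A)={a,b}  FIRST(B)={a,b}  FIRST(C)={a}

Compute FOLLOW by fixpoint:
FOLLOW(S) := {$}
iter 1:
  A→C A S: FOLLOW(C) ⊇ FIRST(A) = {a,b}; new: +{a,b}
  A→C A S: FOLLOW(A) ⊇ FIRST(S) = {a,b}; new: +{a,b}
  A→C A S: FOLLOW(S) ⊇ FOLLOW(A) ⊇ {a,b}; new: +{a,b}
  S→B C: FOLLOW(B) ⊇ FIRST(C) = {a}; new: +{a}
  S→B C: FOLLOW(C) ⊇ FOLLOW(S) ⊇ {$,a,b}; new: +{$}
  S→C C B: FOLLOW(B) ⊇ FOLLOW(S) ⊇ {$,a,b}; new: +{$,b}
  FOLLOW[S]={$,a,b}  FOLLOW[A]={a,b}  FOLLOW[B]={$,a,b}  FOLLOW[C]={$,a,b}
iter 2: — fixpoint
  FOLLOW[S]={$,a,b}  FOLLOW[A]={a,b}  FOLLOW[B]={$,a,b}  FOLLOW[C]={$,a,b}

FOLLOW(S) = ["$", "a", "b"]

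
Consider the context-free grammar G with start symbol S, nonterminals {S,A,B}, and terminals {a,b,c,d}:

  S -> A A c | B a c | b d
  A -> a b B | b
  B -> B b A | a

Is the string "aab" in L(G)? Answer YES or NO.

Convert to CNF:
  S -> A X6 | B X7 | T1 T3
  A -> T0 X4 | b
  B -> B X5 | a
  T0 -> a
  T1 -> b
  T2 -> c
  T3 -> d
  X4 -> T1 B
  X5 -> T1 A
  X6 -> A T2
  X7 -> T0 T2

CYK table (by increasing span):
  cell(0,0) a: {B,T0}  orig:{B}
  cell(1,1) a: {B,T0}  orig:{B}
  cell(2,2) b: {A,T1}  orig:{A}
  cell(0,1) aa: ∅
  cell(1,2) ab: ∅
  cell(0,2) aab: ∅

S ∉ T[0,2] ⇒ NO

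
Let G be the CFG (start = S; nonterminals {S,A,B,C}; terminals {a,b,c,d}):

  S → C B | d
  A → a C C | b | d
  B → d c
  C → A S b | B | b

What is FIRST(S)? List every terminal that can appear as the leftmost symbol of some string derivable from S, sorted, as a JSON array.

FIRST sets, iterate to fixpoint:
[1]
  A via A→a C C: +{a}
  A via A→b: +{b}
  A via A→d: +{d}
  B via B→d c: +{d}
  C via C→A S b: +{a,b,d}
  S via S→C B: +{a,b,d}
  FIRST[S]={a,b,d}  FIRST[A]={a,b,d}  FIRST[B]={d}  FIRST[C]={a,b,d}
[2] (stable)
  FIRST[S]={a,b,d}  FIRST[A]={a,b,d}  FIRST[B]={d}  FIRST[C]={a,b,d}

FIRST(S) = ["a", "b", "d"]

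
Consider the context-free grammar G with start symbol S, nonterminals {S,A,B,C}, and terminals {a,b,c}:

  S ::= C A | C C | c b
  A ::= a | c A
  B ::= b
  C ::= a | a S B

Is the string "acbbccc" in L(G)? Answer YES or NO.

CNF form of G:
  S -> C A | C C | T0 T2
  A -> T0 A | a
  B -> b
  C -> T1 X3 | a
  T0 -> c
  T1 -> a
  T2 -> b
  X3 -> S B

Fill CYK table bottom-up:
  [0..0]={A,C,T1}  "a"  orig:{A,C}
  [1..1]={T0}  "c"  orig:{}
  [2..2]={B,T2}  "b"  orig:{B}
  [3..3]={B,T2}  "b"  orig:{B}
  [4..4]={T0}  "c"  orig:{}
  [5..5]={T0}  "c"  orig:{}
  [6..6]={T0}  "c"  orig:{}
  [0..1]=∅  "ac"
  [1..2]={S}  "cb"
  [2..3]=∅  "bb"
  [3..4]=∅  "bc"
  [4..5]=∅  "cc"
  [5..6]=∅  "cc"
  [0..2]=∅  "acb"
  [1..3]={X3}  "cbb"  orig:{}
  [2..4]=∅  "bbc"
  [3..5]=∅  "bcc"
  [4..6]=∅  "ccc"
  [0..3]={C}  "acbb"
  [1..4]=∅  "cbbc"
  [2..5]=∅  "bbcc"
  [3..6]=∅  "bccc"
  [0..4]=∅  "acbbc"
  [1..5]=∅  "cbbcc"
  [2..6]=∅  "bbccc"
  [0..5]=∅  "acbbcc"
  [1..6]=∅  "cbbccc"
  [0..6]=∅  "acbbccc"

S ∉ T[0,6] ⇒ NO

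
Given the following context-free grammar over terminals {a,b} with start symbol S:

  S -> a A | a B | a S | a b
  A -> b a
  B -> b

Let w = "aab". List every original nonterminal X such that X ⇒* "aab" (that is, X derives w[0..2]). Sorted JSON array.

CNF form of G:
  S -> T1 A | T1 B | T1 S | T1 T0
  A -> T0 T1
  B -> b
  T0 -> b
  T1 -> a

CYK table (by increasing span), restricted to cells inside w[0..2]:
  T[0,0] 'a' = {T1}  orig:{}
  T[1,1] 'a' = {T1}  orig:{}
  T[2,2] 'b' = {B,T0}  orig:{B}
  T[0,1] 'aa' = ∅
  T[1,2] 'ab' = {S}
  T[0,2] 'aab' = {S}

Original NTs in T[0,2] deriving "aab": ["S"]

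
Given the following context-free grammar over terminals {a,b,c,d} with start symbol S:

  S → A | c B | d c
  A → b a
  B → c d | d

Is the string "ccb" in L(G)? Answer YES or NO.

CNF form of G:
  S -> T0 T1 | T2 B | T3 T2
  A -> T0 T1
  B -> T2 T3 | d
  T0 -> b
  T1 -> a
  T2 -> c
  T3 -> d

Fill CYK table bottom-up:
  [0..0]={T2}  "c"  orig:{}
  [1..1]={T2}  "c"  orig:{}
  [2..2]={T0}  "b"  orig:{}
  [0..1]=∅  "cc"
  [1..2]=∅  "cb"
  [0..2]=∅  "ccb"

S ∉ T[0,2] ⇒ NO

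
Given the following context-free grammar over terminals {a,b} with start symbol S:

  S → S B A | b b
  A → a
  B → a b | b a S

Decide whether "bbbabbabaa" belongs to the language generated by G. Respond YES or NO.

CNF form of G:
  S -> S X3 | T1 T1
  A -> a
  B -> T0 T1 | T1 X2
  T0 -> a
  T1 -> b
  X2 -> T0 S
  X3 -> B A

CYK fill:
  [0..0]={T1}  "b"  orig:{}
  [1..1]={T1}  "b"  orig:{}
  [2..2]={T1}  "b"  orig:{}
  [3..3]={A,T0}  "a"  orig:{A}
  [4..4]={T1}  "b"  orig:{}
  [5..5]={T1}  "b"  orig:{}
  [6..6]={A,T0}  "a"  orig:{A}
  [7..7]={T1}  "b"  orig:{}
  [8..8]={A,T0}  "a"  orig:{A}
  [9..9]={A,T0}  "a"  orig:{A}
  [0..1]={S}  "bb"
  [1..2]={S}  "bb"
  [2..3]=∅  "ba"
  [3..4]={B}  "ab"
  [4..5]={S}  "bb"
  [5..6]=∅  "ba"
  [6..7]={B}  "ab"
  [7..8]=∅  "ba"
  [8..9]=∅  "aa"
  [0..2]=∅  "bbb"
  [1..3]=∅  "bba"
  [2..4]=∅  "bab"
  [3..5]={X2}  "abb"  orig:{}
  [4..6]=∅  "bba"
  [5..7]=∅  "bab"
  [6..8]={X3}  "aba"  orig:{}
  [7..9]=∅  "baa"
  [0..3]=∅  "bbba"
  [1..4]=∅  "bbab"
  [2..5]={B}  "babb"
  [3..6]=∅  "abba"
  [4..7]=∅  "bbab"
  [5..8]=∅  "baba"
  [6..9]=∅  "abaa"
  [0..4]=∅  "bbbab"
  [1..5]=∅  "bbabb"
  [2..6]={X3}  "babba"  orig:{}
  [3..7]=∅  "abbab"
  [4..8]={S}  "bbaba"
  [5..9]=∅  "babaa"
  [0..5]=∅  "bbbabb"
  [1..6]=∅  "bbabba"
  [2..7]=∅  "babbab"
  [3..8]={X2}  "abbaba"  orig:{}
  [4..9]=∅  "bbabaa"
  [0..6]={S}  "bbbabba"
  [1..7]=∅  "bbabbab"
  [2..8]={B}  "babbaba"
  [3..9]=∅  "abbabaa"
  [0..7]=∅  "bbbabbab"
  [1..8]=∅  "bbabbaba"
  [2..9]={X3}  "babbabaa"  orig:{}
  [0..8]=∅  "bbbabbaba"
  [1..9]=∅  "bbabbabaa"
  [0..9]={S}  "bbbabbabaa"

S ∈ T[0,9] ⇒ YES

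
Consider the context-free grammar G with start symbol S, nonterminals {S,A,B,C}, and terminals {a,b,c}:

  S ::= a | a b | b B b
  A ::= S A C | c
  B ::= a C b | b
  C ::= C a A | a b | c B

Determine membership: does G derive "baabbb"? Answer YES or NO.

CNF form of G:
  S -> T0 T1 | T1 X6 | a
  A -> S X3 | c
  B -> T0 X4 | b
  C -> C X5 | T0 T1 | T2 B
  T0 -> a
  T1 -> b
  T2 -> c
  X3 -> A C
  X4 -> C T1
  X5 -> T0 A
  X6 -> B T1

CYK fill:
  T[0,0] 'b' = {B,T1}  orig:{B}
  T[1,1] 'a' = {S,T0}  orig:{S}
  T[2,2] 'a' = {S,T0}  orig:{S}
  T[3,3] 'b' = {B,T1}  orig:{B}
  T[4,4] 'b' = {B,T1}  orig:{B}
  T[5,5] 'b' = {B,T1}  orig:{B}
  T[0,1] 'ba' = ∅
  T[1,2] 'aa' = ∅
  T[2,3] 'ab' = {C,S}
  T[3,4] 'bb' = {X6}  orig:{}
  T[4,5] 'bb' = {X6}  orig:{}
  T[0,2] 'baa' = ∅
  T[1,3] 'aab' = ∅
  T[2,4] 'abb' = {X4}  orig:{}
  T[3,5] 'bbb' = {S}
  T[0,3] 'baab' = ∅
  T[1,4] 'aabb' = {B}
  T[2,5] 'abbb' = ∅
  T[0,4] 'baabb' = ∅
  T[1,5] 'aabbb' = {X6}  orig:{}
  T[0,5] 'baabbb' = {S}

S ∈ T[0,5] ⇒ YES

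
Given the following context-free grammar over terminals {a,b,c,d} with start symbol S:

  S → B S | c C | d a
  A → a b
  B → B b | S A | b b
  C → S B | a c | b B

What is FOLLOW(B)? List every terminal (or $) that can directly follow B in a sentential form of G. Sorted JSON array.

FIRST sets, iterate to fixpoint:
pass 1:
  A via A→a b: +{a}
  B via B→b b: +{b}
  C via C→a c: +{a}
  C via C→b B: +{b}
  S via S→B S: +{b}
  S via S→c C: +{c}
  S via S→d a: +{d}
  FIRST[S]={b,c,d}  FIRST[A]={a}  FIRST[B]={b}  FIRST[C]={a,b}
pass 2:
  B via B→S A: +{c,d}
  C via C→S B: +{c,d}
  FIRST[S]={b,c,d}  FIRST[A]={a}  FIRST[B]={b,c,d}  FIRST[C]={a,b,c,d}
pass 3: (no change)
  FIRST[S]={b,c,d}  FIRST[A]={a}  FIRST[B]={b,c,d}  FIRST[C]={a,b,c,d}

FOLLOW sets:
initialize: $ ∈ FOLLOW(S)
iter 1:
  B→B b: FOLLOW(B) ⊇ FIRST(b) = {b}; new: +{b}
  B→S A: FOLLOW(S) ⊇ FIRST(A) = {a}; new: +{a}
  B→S A: FOLLOW(A) ⊇ FOLLOW(B) ⊇ {b}; new: +{b}
  C→S B: FOLLOW(S) ⊇ FIRST(B) = {b,c,d}; new: +{b,c,d}
  S→B S: FOLLOW(B) ⊇ FIRST(S) = {b,c,d}; new: +{c,d}
  S→c C: FOLLOW(C) ⊇ FOLLOW(S) ⊇ {$,a,b,c,d}; new: +{$,a,b,c,d}
  S: {$,a,b,c,d}  A: {b}  B: {b,c,d}  C: {$,a,b,c,d}
iter 2:
  B→S A: FOLLOW(A) ⊇ FOLLOW(B) ⊇ {b,c,d}; new: +{c,d}
  C→S B: FOLLOW(B) ⊇ FOLLOW(C) ⊇ {$,a,b,c,d}; new: +{$,a}
  S: {$,a,b,c,d}  A: {b,c,d}  B: {$,a,b,c,d}  C: {$,a,b,c,d}
iter 3:
  B→S A: FOLLOW(A) ⊇ FOLLOW(B) ⊇ {$,a,b,c,d}; new: +{$,a}
  S: {$,a,b,c,d}  A: {$,a,b,c,d}  B: {$,a,b,c,d}  C: {$,a,b,c,d}
iter 4: (no change)
  S: {$,a,b,c,d}  A: {$,a,b,c,d}  B: {$,a,b,c,d}  C: {$,a,b,c,d}

FOLLOW(B) = ["$", "a", "b", "c", "d"]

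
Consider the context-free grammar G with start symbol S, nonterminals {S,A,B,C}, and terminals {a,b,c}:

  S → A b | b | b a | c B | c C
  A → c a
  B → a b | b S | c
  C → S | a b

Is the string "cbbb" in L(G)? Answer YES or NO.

Convert to CNF:
  S -> A T2 | T0 B | T0 C | T2 T1 | b
  A -> T0 T1
  B -> T1 T2 | T2 S | c
  C -> A T2 | T0 B | T0 C | T1 T2 | T2 T1 | b
  T0 -> c
  T1 -> a
  T2 -> b

CYK table (by increasing span):
  T[0,0] 'c' = {B,T0}  orig:{B}
  T[1,1] 'b' = {C,S,T2}  orig:{C,S}
  T[2,2] 'b' = {C,S,T2}  orig:{C,S}
  T[3,3] 'b' = {C,S,T2}  orig:{C,S}
  T[0,1] 'cb' = {C,S}
  T[1,2] 'bb' = {B}
  T[2,3] 'bb' = {B}
  T[0,2] 'cbb' = {C,S}
  T[1,3] 'bbb' = ∅
  T[0,3] 'cbbb' = ∅

S ∉ T[0,3] ⇒ NO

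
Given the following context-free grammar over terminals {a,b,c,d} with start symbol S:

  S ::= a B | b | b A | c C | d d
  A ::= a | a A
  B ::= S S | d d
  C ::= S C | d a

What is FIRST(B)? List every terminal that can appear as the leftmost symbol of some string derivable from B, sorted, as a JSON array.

Compute FIRST by fixpoint:
iter 1:
  A via A→a: +{a}
  B via B→d d: +{d}
  C via C→d a: +{d}
  S via S→a B: +{a}
  S via S→b: +{b}
  S via S→c C: +{c}
  S via S→d d: +{d}
  FIRST(S)={a,b,c,d}  FIRST(A)={a}  FIRST(B)={d}  FIRST(C)={d}
iter 2:
  B via B→S S: +{a,b,c}
  C via C→S C: +{a,b,c}
  FIRST(S)={a,b,c,d}  FIRST(A)={a}  FIRST(B)={a,b,c,d}  FIRST(C)={a,b,c,d}
iter 3: — fixpoint
  FIRST(S)={a,b,c,d}  FIRST(A)={a}  FIRST(B)={a,b,c,d}  FIRST(C)={a,b,c,d}

FIRST(B) = ["a", "b", "c", "d"]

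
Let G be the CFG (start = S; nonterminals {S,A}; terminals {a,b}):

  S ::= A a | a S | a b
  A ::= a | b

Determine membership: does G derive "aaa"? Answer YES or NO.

Convert to CNF:
  S -> A T0 | T0 S | T0 T1
  A -> a | b
  T0 -> a
  T1 -> b

CYK table (by increasing span):
  T[0,0] 'a' = {A,T0}  orig:{A}
  T[1,1] 'a' = {A,T0}  orig:{A}
  T[2,2] 'a' = {A,T0}  orig:{A}
  T[0,1] 'aa' = {S}
  T[1,2] 'aa' = {S}
  T[0,2] 'aaa' = {S}

S ∈ T[0,2] ⇒ YES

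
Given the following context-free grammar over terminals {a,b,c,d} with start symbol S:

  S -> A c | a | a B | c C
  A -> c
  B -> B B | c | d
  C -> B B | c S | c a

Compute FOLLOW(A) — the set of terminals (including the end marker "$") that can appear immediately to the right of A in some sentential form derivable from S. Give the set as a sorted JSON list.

FIRST sets, iterate to fixpoint:
round 1:
  A via A→c: +{c}
  B via B→c: +{c}
  B via B→d: +{d}
  C via C→B B: +{c,d}
  S via S→A c: +{c}
  S via S→a: +{a}
  FIRST(S)={a,c}  FIRST(A)={c}  FIRST(B)={c,d}  FIRST(C)={c,d}
round 2: (stable)
  FIRST(S)={a,c}  FIRST(A)={c}  FIRST(B)={c,d}  FIRST(C)={c,d}

FOLLOW sets:
initialize: $ ∈ FOLLOW(S)
iter 1:
  B→B B: FOLLOW(B) ⊇ FIRST(B) = {c,d}; new: +{c,d}
  S→A c: FOLLOW(A) ⊇ FIRST(c) = {c}; new: +{c}
  S→a B: FOLLOW(B) ⊇ FOLLOW(S) ⊇ {$}; new: +{$}
  S→c C: FOLLOW(C) ⊇ FOLLOW(S) ⊇ {$}; new: +{$}
  FOLLOW[S]={$}  FOLLOW[A]={c}  FOLLOW[B]={$,c,d}  FOLLOW[C]={$}
iter 2: done
  FOLLOW[S]={$}  FOLLOW[A]={c}  FOLLOW[B]={$,c,d}  FOLLOW[C]={$}

FOLLOW(A) = ["c"]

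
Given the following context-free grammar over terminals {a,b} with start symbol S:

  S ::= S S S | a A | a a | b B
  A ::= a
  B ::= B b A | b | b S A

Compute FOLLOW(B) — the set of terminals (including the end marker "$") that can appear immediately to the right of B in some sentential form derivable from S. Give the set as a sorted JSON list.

FIRST sets, iterate to fixpoint:
iter 1:
  A via A→a: +{a}
  B via B→b: +{b}
  S via S→a A: +{a}
  S via S→b B: +{b}
  FIRST[S]={a,b}  FIRST[A]={a}  FIRST[B]={b}
iter 2: (stable)
  FIRST[S]={a,b}  FIRST[A]={a}  FIRST[B]={b}

FOLLOW sets:
initialize: $ ∈ FOLLOW(S)
pass 1:
  B→B b A: FOLLOW(B) ⊇ FIRST(b) = {b}; new: +{b}
  B→B b A: FOLLOW(A) ⊇ FOLLOW(B) ⊇ {b}; new: +{b}
  B→b S A: FOLLOW(S) ⊇ FIRST(A) = {a}; new: +{a}
  S→S S S: FOLLOW(S) ⊇ FIRST(S) = {a,b}; new: +{b}
  S→a A: FOLLOW(A) ⊇ FOLLOW(S) ⊇ {$,a,b}; new: +{$,a}
  S→b B: FOLLOW(B) ⊇ FOLLOW(S) ⊇ {$,a,b}; new: +{$,a}
  FOLLOW(S)={$,a,b}  FOLLOW(A)={$,a,b}  FOLLOW(B)={$,a,b}
pass 2: — fixpoint
  FOLLOW(S)={$,a,b}  FOLLOW(A)={$,a,b}  FOLLOW(B)={$,a,b}

FOLLOW(B) = ["$", "a", "b"]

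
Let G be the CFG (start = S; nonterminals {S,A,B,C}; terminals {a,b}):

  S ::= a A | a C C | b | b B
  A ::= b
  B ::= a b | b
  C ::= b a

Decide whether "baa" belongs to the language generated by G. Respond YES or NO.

CNF form of G:
  S -> T0 A | T0 X2 | T1 B | b
  A -> b
  B -> T0 T1 | b
  C -> T1 T0
  T0 -> a
  T1 -> b
  X2 -> C C

CYK fill:
  [0..0]={A,B,S,T1}  "b"  orig:{A,B,S}
  [1..1]={T0}  "a"  orig:{}
  [2..2]={T0}  "a"  orig:{}
  [0..1]={C}  "ba"
  [1..2]=∅  "aa"
  [0..2]=∅  "baa"

S ∉ T[0,2] ⇒ NO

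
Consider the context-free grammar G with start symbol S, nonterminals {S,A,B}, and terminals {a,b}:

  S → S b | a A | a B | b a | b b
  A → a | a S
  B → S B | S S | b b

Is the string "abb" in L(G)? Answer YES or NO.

CNF form of G:
  S -> S T1 | T0 A | T0 B | T1 T0 | T1 T1
  A -> T0 S | a
  B -> S B | S S | T1 T1
  T0 -> a
  T1 -> b

Fill CYK table bottom-up:
  T[0,0] 'a' = {A,T0}  orig:{A}
  T[1,1] 'b' = {T1}  orig:{}
  T[2,2] 'b' = {T1}  orig:{}
  T[0,1] 'ab' = ∅
  T[1,2] 'bb' = {B,S}
  T[0,2] 'abb' = {A,S}

S ∈ T[0,2] ⇒ YES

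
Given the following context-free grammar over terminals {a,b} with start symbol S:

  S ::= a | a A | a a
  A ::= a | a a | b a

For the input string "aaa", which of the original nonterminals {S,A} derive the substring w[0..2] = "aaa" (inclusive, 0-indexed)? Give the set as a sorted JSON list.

Convert to CNF:
  S -> T0 A | T0 T0 | a
  A -> T0 T0 | T1 T0 | a
  T0 -> a
  T1 -> b

Fill CYK table bottom-up — only the sub-triangle for w[0..2]:
  cell(0,0) a: {A,S,T0}  orig:{A,S}
  cell(1,1) a: {A,S,T0}  orig:{A,S}
  cell(2,2) a: {A,S,T0}  orig:{A,S}
  cell(0,1) aa: {A,S}
  cell(1,2) aa: {A,S}
  cell(0,2) aaa: {S}

Original NTs in T[0,2] deriving "aaa": ["S"]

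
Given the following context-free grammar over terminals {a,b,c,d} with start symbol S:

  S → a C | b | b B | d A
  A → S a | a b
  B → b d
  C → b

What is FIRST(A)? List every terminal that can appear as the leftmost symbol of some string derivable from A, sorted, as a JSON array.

Compute FIRST by fixpoint:
iter 1:
  A via A→a b: +{a}
  B via B→b d: +{b}
  C via C→b: +{b}
  S via S→a C: +{a}
  S via S→b: +{b}
  S via S→d A: +{d}
  S: {a,b,d}  A: {a}  B: {b}  C: {b}
iter 2:
  A via A→S a: +{b,d}
  S: {a,b,d}  A: {a,b,d}  B: {b}  C: {b}
iter 3: done
  S: {a,b,d}  A: {a,b,d}  B: {b}  C: {b}

FIRST(A) = ["a", "b", "d"]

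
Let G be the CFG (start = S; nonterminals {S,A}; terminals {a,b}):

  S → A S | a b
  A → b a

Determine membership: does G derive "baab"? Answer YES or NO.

CNF form of G:
  S -> A S | T1 T0
  A -> T0 T1
  T0 -> b
  T1 -> a

CYK table (by increasing span):
  cell(0,0) b: {T0}  orig:{}
  cell(1,1) a: {T1}  orig:{}
  cell(2,2) a: {T1}  orig:{}
  cell(3,3) b: {T0}  orig:{}
  cell(0,1) ba: {A}
  cell(1,2) aa: ∅
  cell(2,3) ab: {S}
  cell(0,2) baa: ∅
  cell(1,3) aab: ∅
  cell(0,3) baab: {S}

S ∈ T[0,3] ⇒ YES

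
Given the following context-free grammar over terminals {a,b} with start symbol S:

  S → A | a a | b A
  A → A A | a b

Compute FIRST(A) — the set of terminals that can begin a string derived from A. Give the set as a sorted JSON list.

FIRST iteration:
iter 1:
  A via A→a b: +{a}
  S via S→A: +{a}
  S via S→b A: +{b}
  S: {a,b}  A: {a}
iter 2: (no change)
  S: {a,b}  A: {a}

FIRST(A) = ["a"]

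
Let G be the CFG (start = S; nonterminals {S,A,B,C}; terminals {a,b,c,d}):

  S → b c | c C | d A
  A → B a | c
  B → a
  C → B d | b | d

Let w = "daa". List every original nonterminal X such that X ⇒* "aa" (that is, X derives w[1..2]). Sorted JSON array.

CNF form of G:
  S -> T1 A | T2 T3 | T3 C
  A -> B T0 | c
  B -> a
  C -> B T1 | b | d
  T0 -> a
  T1 -> d
  T2 -> b
  T3 -> c

Fill CYK table bottom-up (cells [i..j] with 1 ≤ i ≤ j ≤ 2 only):
  T[1,1] 'a' = {B,T0}  orig:{B}
  T[2,2] 'a' = {B,T0}  orig:{B}
  T[1,2] 'aa' = {A}

Original NTs in T[1,2] deriving "aa": ["A"]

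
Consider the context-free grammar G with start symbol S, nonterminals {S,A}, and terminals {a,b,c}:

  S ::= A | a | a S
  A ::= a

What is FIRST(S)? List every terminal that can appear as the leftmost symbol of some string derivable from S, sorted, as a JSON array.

FIRST iteration:
iter 1:
  A via A→a: +{a}
  S via S→A: +{a}
  S: {a}  A: {a}
iter 2: done
  S: {a}  A: {a}

FIRST(S) = ["a"]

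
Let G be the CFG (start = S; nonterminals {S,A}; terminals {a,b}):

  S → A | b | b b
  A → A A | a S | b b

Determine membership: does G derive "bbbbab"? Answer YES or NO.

Convert to CNF:
  S -> A A | T0 S | T1 T1 | b
  A -> A A | T0 S | T1 T1
  T0 -> a
  T1 -> b

CYK fill:
  T[0,0] 'b' = {S,T1}  orig:{S}
  T[1,1] 'b' = {S,T1}  orig:{S}
  T[2,2] 'b' = {S,T1}  orig:{S}
  T[3,3] 'b' = {S,T1}  orig:{S}
  T[4,4] 'a' = {T0}  orig:{}
  T[5,5] 'b' = {S,T1}  orig:{S}
  T[0,1] 'bb' = {A,S}
  T[1,2] 'bb' = {A,S}
  T[2,3] 'bb' = {A,S}
  T[3,4] 'ba' = ∅
  T[4,5] 'ab' = {A,S}
  T[0,2] 'bbb' = ∅
  T[1,3] 'bbb' = ∅
  T[2,4] 'bba' = ∅
  T[3,5] 'bab' = ∅
  T[0,3] 'bbbb' = {A,S}
  T[1,4] 'bbba' = ∅
  T[2,5] 'bbab' = {A,S}
  T[0,4] 'bbbba' = ∅
  T[1,5] 'bbbab' = ∅
  T[0,5] 'bbbbab' = {A,S}

S ∈ T[0,5] ⇒ YES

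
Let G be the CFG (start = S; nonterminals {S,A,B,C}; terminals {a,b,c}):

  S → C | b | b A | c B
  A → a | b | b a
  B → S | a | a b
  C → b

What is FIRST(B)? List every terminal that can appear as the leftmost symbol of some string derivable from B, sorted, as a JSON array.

FIRST sets, iterate to fixpoint:
iter 1:
  A via A→a: +{a}
  A via A→b: +{b}
  B via B→a: +{a}
  C via C→b: +{b}
  S via S→C: +{b}
  S via S→c B: +{c}
  FIRST[S]={b,c}  FIRST[A]={a,b}  FIRST[B]={a}  FIRST[C]={b}
iter 2:
  B via B→S: +{b,c}
  FIRST[S]={b,c}  FIRST[A]={a,b}  FIRST[B]={a,b,c}  FIRST[C]={b}
iter 3: — fixpoint
  FIRST[S]={b,c}  FIRST[A]={a,b}  FIRST[B]={a,b,c}  FIRST[C]={b}

FIRST(B) = ["a", "b", "c"]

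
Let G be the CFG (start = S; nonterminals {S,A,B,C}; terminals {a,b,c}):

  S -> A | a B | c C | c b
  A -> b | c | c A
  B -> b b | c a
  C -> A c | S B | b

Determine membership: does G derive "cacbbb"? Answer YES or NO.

Convert to CNF:
  S -> T0 A | T0 C | T0 T1 | T2 B | b | c
  A -> T0 A | b | c
  B -> T0 T2 | T1 T1
  C -> A T0 | S B | b
  T0 -> c
  T1 -> b
  T2 -> a

CYK fill:
  [0..0]={A,S,T0}  "c"  orig:{A,S}
  [1..1]={T2}  "a"  orig:{}
  [2..2]={A,S,T0}  "c"  orig:{A,S}
  [3..3]={A,C,S,T1}  "b"  orig:{A,C,S}
  [4..4]={A,C,S,T1}  "b"  orig:{A,C,S}
  [5..5]={A,C,S,T1}  "b"  orig:{A,C,S}
  [0..1]={B}  "ca"
  [1..2]=∅  "ac"
  [2..3]={A,S}  "cb"
  [3..4]={B}  "bb"
  [4..5]={B}  "bb"
  [0..2]=∅  "cac"
  [1..3]=∅  "acb"
  [2..4]={C}  "cbb"
  [3..5]={C}  "bbb"
  [0..3]=∅  "cacb"
  [1..4]=∅  "acbb"
  [2..5]={C,S}  "cbbb"
  [0..4]=∅  "cacbb"
  [1..5]=∅  "acbbb"
  [0..5]=∅  "cacbbb"

S ∉ T[0,5] ⇒ NO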